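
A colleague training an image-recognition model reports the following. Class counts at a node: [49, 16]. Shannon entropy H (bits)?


Probabilities: [49/65, 16/65] ≈ [0.7538, 0.2462]
H = -((49/65)·log₂(49/65) + (16/65)·log₂(16/65))
  = 0.8051 bits

0.8051 bits


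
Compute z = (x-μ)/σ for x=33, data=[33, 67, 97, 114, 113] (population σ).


μ = 84.8, σ = 30.9735
z = (33 - 84.8)/30.9735 = -1.6724

-1.6724


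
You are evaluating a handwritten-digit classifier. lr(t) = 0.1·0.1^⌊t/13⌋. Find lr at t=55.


n_drops = ⌊55/13⌋ = 4
lr = 0.1·0.1^4 = 0.1·0.0001 = 0.00001

0.00001


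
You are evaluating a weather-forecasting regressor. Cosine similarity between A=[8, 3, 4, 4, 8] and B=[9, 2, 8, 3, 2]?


A·B = 8·9 + 3·2 + 4·8 + 4·3 + 8·2 = 138
‖A‖ = √169 = 13, ‖B‖ = √162 = 12.7279
cos = 138/(√169·√162) = 138/√27378 = 0.834

0.834


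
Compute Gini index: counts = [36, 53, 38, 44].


Probabilities: [36/171, 53/171, 38/171, 44/171] ≈ [0.2105, 0.3099, 0.2222, 0.2573]
Σpᵢ² = (1296 + 2809 + 1444 + 1936)/171² = 7485/29241
Gini = 1 - Σpᵢ² = 1 - 7485/29241 = 0.744

0.744


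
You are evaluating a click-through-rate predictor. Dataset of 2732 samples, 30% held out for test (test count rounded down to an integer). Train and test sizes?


Test = ⌊2732·30/100⌋ = 819
Train = 2732 - 819 = 1913

Train: 1913, Test: 819


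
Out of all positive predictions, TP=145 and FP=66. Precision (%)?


Precision = TP/(TP+FP)
= 145/(145+66)
= 145/211 = 68.72%

68.72%


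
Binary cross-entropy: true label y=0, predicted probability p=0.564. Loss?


BCE = -[y·ln(p) + (1-y)·ln(1-p)]
= -0 - 1·ln(1-0.564)
= -ln(0.436) = 0.8301

0.8301


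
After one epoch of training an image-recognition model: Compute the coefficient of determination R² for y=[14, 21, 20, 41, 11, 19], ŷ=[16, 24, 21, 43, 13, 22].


ȳ = 21
SS_res = Σ(y-ŷ)² = 31
SS_tot = Σ(y-ȳ)² = 554
R² = 1 - SS_res/SS_tot = 1 - 0.056 = 0.944

0.944


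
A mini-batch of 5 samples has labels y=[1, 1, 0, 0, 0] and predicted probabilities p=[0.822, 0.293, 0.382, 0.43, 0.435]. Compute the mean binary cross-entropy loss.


L[0] = -ln(0.822) = 0.196
L[1] = -ln(0.293) = 1.2276
L[2] = -ln(1-0.382) = -ln(0.618) = 0.4813
L[3] = -ln(1-0.43) = -ln(0.57) = 0.5621
L[4] = -ln(1-0.435) = -ln(0.565) = 0.5709
mean = (0.196 + 1.2276 + 0.4813 + 0.5621 + 0.5709)/5 = 0.6076

0.6076


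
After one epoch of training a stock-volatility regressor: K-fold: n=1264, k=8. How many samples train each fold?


Fold size = 1264/8 = 158
Training per fold = 1264 - 158 = 1106

1106


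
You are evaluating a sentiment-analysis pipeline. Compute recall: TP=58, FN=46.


Recall = TP/(TP+FN)
= 58/(58+46)
= 58/104 = 55.77%

55.77%


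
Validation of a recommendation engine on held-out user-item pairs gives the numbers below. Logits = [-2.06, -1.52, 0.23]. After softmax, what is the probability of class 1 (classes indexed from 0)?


Exponentials: e^-2.06=0.1275, e^-1.52=0.2187, e^0.23=1.2586
Sum = 1.6048
Softmax = [0.0794, 0.1363, 0.7843]
p[1] = 0.2187/1.6048 = 0.1363

0.1363


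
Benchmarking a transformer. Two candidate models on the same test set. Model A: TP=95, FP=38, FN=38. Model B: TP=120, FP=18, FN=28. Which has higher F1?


Model A: P=95/133=0.7143, R=95/133=0.7143, F1=2PR/(P+R)=2TP/(2TP+FP+FN)=190/266=0.7143
Model B: P=120/138=0.8696, R=120/148=0.8108, F1=2PR/(P+R)=2TP/(2TP+FP+FN)=240/286=0.8392
0.7143 < 0.8392 → Model B

Model B


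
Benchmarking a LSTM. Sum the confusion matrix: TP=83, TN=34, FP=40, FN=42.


Total = TP + TN + FP + FN
= 83 + 34 + 40 + 42
= 199
(Predicted positive: 123, predicted negative: 76)

199


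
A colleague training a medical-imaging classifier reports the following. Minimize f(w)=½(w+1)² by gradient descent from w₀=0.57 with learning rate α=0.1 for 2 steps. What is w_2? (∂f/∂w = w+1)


step 1: grad = 0.57+1 = 1.57; w = 0.57 - 0.1·(1.57) = 0.413
step 2: grad = 0.413+1 = 1.413; w = 0.413 - 0.1·(1.413) = 0.2717

0.2717


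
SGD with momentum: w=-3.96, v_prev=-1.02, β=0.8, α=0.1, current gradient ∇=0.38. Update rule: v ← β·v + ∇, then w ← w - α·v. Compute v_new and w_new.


v_new = 0.8·-1.02 + 0.38 = -0.816 + 0.38 = -0.436
w_new = -3.96 - 0.1·-0.436 = -3.96 + 0.0436 = -3.9164

v_new=-0.436, w_new=-3.9164


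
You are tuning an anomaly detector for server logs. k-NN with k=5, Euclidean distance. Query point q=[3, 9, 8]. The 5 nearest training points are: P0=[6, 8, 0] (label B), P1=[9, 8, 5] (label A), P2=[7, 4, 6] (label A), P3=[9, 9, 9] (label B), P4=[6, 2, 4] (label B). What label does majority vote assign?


d(q,P0) = 8.6023  (label B)
d(q,P1) = 6.7823  (label A)
d(q,P2) = 6.7082  (label A)
d(q,P3) = 6.0828  (label B)
d(q,P4) = 8.6023  (label B)
Votes: A=2, B=3
Majority → B

B


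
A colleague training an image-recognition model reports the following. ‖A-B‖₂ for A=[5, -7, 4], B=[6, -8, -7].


d = √((5-6)² + (-7+ 8)² + (4+ 7)²)
  = √(1 + 1 + 121)
  = √123 = 11.0905

11.0905


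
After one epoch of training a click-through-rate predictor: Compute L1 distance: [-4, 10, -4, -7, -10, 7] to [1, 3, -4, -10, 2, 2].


d = |-4-1| + |10-3| + |-4+ 4| + |-7+ 10| + |-10-2| + |7-2|
  = 5 + 7 + 0 + 3 + 12 + 5
  = 32

32


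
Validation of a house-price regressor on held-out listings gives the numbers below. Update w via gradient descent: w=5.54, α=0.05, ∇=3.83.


w_new = w - α·∇
= 5.54 - 0.05·3.83
= 5.54 - 0.1915
= 5.3485

5.3485


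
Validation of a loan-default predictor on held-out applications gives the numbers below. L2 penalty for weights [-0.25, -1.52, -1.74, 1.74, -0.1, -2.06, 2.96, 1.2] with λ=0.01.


‖w‖₂² = (-0.25)² + (-1.52)² + (-1.74)² + (1.74)² + (-0.1)² + (-2.06)² + (2.96)² + (1.2)²
     = 0.0625 + 2.3104 + 3.0276 + 3.0276 + 0.01 + 4.2436 + 8.7616 + 1.44
     = 22.8833
λ·‖w‖₂² = 0.01·22.8833 = 0.228833

0.228833


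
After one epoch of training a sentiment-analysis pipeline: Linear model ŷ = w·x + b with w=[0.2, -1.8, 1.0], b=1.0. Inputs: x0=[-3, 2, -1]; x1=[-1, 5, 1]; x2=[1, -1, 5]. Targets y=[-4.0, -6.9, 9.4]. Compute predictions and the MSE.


ŷ0 = (0.2)·(-3) + (-1.8)·(2) + (1.0)·(-1) + 1.0 = -4.2
ŷ1 = (0.2)·(-1) + (-1.8)·(5) + (1.0)·(1) + 1.0 = -7.2
ŷ2 = (0.2)·(1) + (-1.8)·(-1) + (1.0)·(5) + 1.0 = 8.0
errors² = [0.04, 0.09, 1.96]
MSE = 2.0900/3 = 0.6967

0.6967


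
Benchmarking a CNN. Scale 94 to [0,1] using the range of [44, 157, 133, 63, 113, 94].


min=44, max=157
(94-44)/(157-44) = 50/113 = 0.4425

0.4425


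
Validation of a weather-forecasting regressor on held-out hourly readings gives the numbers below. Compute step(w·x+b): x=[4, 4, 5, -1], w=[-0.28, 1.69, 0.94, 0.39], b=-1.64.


z = (4)·(-0.28) + (4)·(1.69) + (5)·(0.94) + (-1)·(0.39) - 1.64
  = 8.31
step(z) = 1 (z≥0)

1


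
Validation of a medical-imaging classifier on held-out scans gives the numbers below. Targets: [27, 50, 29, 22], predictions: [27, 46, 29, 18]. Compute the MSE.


Squared errors: (27-27)²=0, (50-46)²=16, (29-29)²=0, (22-18)²=16
Sum = 32
MSE = 32/4 = 8

8


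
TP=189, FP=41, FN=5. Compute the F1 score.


Precision = 189/230 = 0.8217
Recall = 189/194 = 0.9742
F1 = 2·P·R/(P+R) = 2·TP/(2·TP+FP+FN) = 378/(378+41+5) = 378/424 = 0.8915

0.8915


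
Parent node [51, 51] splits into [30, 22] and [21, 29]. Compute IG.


Parent = [51, 51], H_parent = 1
H_left = 0.9829 (n=52), H_right = 0.9815 (n=50)
H_children = (52/102)·0.9829 + (50/102)·0.9815 = 0.9822
IG = 1 - 0.9822 = 0.0178

0.0178


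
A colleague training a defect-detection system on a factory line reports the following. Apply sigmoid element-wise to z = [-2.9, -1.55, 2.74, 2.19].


σ(-2.9) = 1/(1+e^2.9) = 0.0522
σ(-1.55) = 1/(1+e^1.55) = 0.1751
σ(2.74) = 1/(1+e^-2.74) = 0.9393
σ(2.19) = 1/(1+e^-2.19) = 0.8993
result = [0.0522, 0.1751, 0.9393, 0.8993]

[0.0522, 0.1751, 0.9393, 0.8993]


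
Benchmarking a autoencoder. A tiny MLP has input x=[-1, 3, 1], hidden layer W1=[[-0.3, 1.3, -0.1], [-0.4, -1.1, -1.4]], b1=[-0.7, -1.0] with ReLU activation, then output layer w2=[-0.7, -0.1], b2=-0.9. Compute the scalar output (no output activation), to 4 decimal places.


z1[0] = (-0.3)·(-1) + (1.3)·(3) + (-0.1)·(1) - 0.7 = 3.4
z1[1] = (-0.4)·(-1) + (-1.1)·(3) + (-1.4)·(1) - 1.0 = -5.3
h = ReLU(z1) = [3.4, 0.0]
output = (-0.7)·(3.4) + (-0.1)·(0.0) - 0.9 = -3.28

-3.28


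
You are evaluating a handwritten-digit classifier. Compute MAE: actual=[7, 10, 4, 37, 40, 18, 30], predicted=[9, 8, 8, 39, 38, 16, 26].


Absolute errors: |7-9|=2, |10-8|=2, |4-8|=4, |37-39|=2, |40-38|=2, |18-16|=2, |30-26|=4
Sum = 18
MAE = 18/7 = 18/7

18/7


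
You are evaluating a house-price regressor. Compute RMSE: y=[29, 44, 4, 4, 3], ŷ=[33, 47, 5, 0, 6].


MSE = 51/5 = 10.2
RMSE = √(51/5) = 3.1937

3.1937


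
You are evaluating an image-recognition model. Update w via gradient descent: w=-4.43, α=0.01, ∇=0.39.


w_new = w - α·∇
= -4.43 - 0.01·0.39
= -4.43 - 0.0039
= -4.4339

-4.4339


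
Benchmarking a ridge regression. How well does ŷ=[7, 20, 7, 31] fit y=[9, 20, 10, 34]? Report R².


ȳ = 18.25
SS_res = Σ(y-ŷ)² = 22
SS_tot = Σ(y-ȳ)² = 404.75
R² = 1 - SS_res/SS_tot = 1 - 0.0544 = 0.9456

0.9456


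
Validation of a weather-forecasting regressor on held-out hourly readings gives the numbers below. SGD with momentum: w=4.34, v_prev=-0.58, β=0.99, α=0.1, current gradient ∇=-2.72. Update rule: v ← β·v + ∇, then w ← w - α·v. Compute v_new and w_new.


v_new = 0.99·-0.58 - 2.72 = -0.5742 - 2.72 = -3.2942
w_new = 4.34 - 0.1·-3.2942 = 4.34 + 0.32942 = 4.66942

v_new=-3.2942, w_new=4.66942


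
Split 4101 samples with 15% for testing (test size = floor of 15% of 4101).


Test = ⌊4101·15/100⌋ = 615
Train = 4101 - 615 = 3486

Train: 3486, Test: 615


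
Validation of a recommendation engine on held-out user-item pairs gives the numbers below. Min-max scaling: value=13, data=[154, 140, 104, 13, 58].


min=13, max=154
(13-13)/(154-13) = 0/141 = 0.0

0.0


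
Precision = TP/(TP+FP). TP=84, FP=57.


Precision = TP/(TP+FP)
= 84/(84+57)
= 84/141 = 59.57%

59.57%


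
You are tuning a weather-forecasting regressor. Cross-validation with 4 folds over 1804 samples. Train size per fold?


Fold size = 1804/4 = 451
Training per fold = 1804 - 451 = 1353

1353


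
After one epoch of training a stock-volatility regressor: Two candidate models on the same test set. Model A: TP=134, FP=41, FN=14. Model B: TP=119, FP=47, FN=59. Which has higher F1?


Model A: P=134/175=0.7657, R=134/148=0.9054, F1=2PR/(P+R)=2TP/(2TP+FP+FN)=268/323=0.8297
Model B: P=119/166=0.7169, R=119/178=0.6685, F1=2PR/(P+R)=2TP/(2TP+FP+FN)=238/344=0.6919
0.8297 > 0.6919 → Model A

Model A


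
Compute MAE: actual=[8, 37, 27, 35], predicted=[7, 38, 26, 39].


Absolute errors: |8-7|=1, |37-38|=1, |27-26|=1, |35-39|=4
Sum = 7
MAE = 7/4 = 7/4

7/4


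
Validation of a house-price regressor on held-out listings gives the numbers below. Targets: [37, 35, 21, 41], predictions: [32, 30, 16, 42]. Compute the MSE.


Squared errors: (37-32)²=25, (35-30)²=25, (21-16)²=25, (41-42)²=1
Sum = 76
MSE = 76/4 = 19

19


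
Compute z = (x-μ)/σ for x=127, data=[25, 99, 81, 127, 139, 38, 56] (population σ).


μ = 80.7143, σ = 40.3793
z = (127 - 80.7143)/40.3793 = 1.1463

1.1463


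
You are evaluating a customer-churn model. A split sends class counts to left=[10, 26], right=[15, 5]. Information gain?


Parent = [25, 31], H_parent = 0.9917
H_left = 0.8524 (n=36), H_right = 0.8113 (n=20)
H_children = (36/56)·0.8524 + (20/56)·0.8113 = 0.8377
IG = 0.9917 - 0.8377 = 0.154

0.154


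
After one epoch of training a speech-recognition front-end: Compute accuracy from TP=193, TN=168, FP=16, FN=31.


Accuracy = (TP+TN)/(TP+TN+FP+FN)
= (193+168)/(408)
= 361/408 = 88.48%

88.48%


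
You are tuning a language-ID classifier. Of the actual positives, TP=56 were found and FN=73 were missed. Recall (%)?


Recall = TP/(TP+FN)
= 56/(56+73)
= 56/129 = 43.41%

43.41%


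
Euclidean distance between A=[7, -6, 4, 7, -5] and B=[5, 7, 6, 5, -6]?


d = √((7-5)² + (-6-7)² + (4-6)² + (7-5)² + (-5+ 6)²)
  = √(4 + 169 + 4 + 4 + 1)
  = √182 = 13.4907

13.4907


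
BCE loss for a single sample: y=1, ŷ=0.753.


BCE = -[y·ln(p) + (1-y)·ln(1-p)]
= -1·ln(0.753) - 0
= -ln(0.753) = 0.2837

0.2837


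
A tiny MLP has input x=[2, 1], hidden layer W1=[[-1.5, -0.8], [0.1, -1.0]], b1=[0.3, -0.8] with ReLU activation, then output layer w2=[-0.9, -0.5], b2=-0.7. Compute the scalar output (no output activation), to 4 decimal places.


z1[0] = (-1.5)·(2) + (-0.8)·(1) + 0.3 = -3.5
z1[1] = (0.1)·(2) + (-1.0)·(1) - 0.8 = -1.6
h = ReLU(z1) = [0.0, 0.0]
output = (-0.9)·(0.0) + (-0.5)·(0.0) - 0.7 = -0.7

-0.7


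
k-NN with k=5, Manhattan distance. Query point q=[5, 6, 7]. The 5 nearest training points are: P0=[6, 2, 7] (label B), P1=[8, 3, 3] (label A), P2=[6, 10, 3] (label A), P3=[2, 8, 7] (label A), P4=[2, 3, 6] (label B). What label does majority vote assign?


d(q,P0) = 5  (label B)
d(q,P1) = 10  (label A)
d(q,P2) = 9  (label A)
d(q,P3) = 5  (label A)
d(q,P4) = 7  (label B)
Votes: A=3, B=2
Majority → A

A


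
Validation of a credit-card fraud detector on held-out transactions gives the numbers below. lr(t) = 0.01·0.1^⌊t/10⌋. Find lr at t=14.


n_drops = ⌊14/10⌋ = 1
lr = 0.01·0.1^1 = 0.01·0.1 = 0.001

0.001


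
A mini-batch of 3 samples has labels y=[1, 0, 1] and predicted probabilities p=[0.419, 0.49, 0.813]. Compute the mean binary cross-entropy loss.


L[0] = -ln(0.419) = 0.8699
L[1] = -ln(1-0.49) = -ln(0.51) = 0.6733
L[2] = -ln(0.813) = 0.207
mean = (0.8699 + 0.6733 + 0.207)/3 = 0.5834

0.5834


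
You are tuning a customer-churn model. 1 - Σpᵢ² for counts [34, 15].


Probabilities: [34/49, 15/49] ≈ [0.6939, 0.3061]
Σpᵢ² = (1156 + 225)/49² = 1381/2401
Gini = 1 - Σpᵢ² = 1 - 1381/2401 = 0.4248

0.4248


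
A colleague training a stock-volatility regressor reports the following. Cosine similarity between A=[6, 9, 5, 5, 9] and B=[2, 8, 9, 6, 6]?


A·B = 6·2 + 9·8 + 5·9 + 5·6 + 9·6 = 213
‖A‖ = √248 = 15.748, ‖B‖ = √221 = 14.8661
cos = 213/(√248·√221) = 213/√54808 = 0.9098

0.9098


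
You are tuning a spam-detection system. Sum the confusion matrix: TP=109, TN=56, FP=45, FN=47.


Total = TP + TN + FP + FN
= 109 + 56 + 45 + 47
= 257
(Predicted positive: 154, predicted negative: 103)

257


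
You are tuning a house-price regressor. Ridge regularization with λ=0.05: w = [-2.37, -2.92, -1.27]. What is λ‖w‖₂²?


‖w‖₂² = (-2.37)² + (-2.92)² + (-1.27)²
     = 5.6169 + 8.5264 + 1.6129
     = 15.7562
λ·‖w‖₂² = 0.05·15.7562 = 0.78781

0.78781


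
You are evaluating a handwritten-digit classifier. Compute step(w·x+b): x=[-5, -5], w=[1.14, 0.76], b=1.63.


z = (-5)·(1.14) + (-5)·(0.76) + 1.63
  = -7.87
step(z) = 0 (z<0)

0


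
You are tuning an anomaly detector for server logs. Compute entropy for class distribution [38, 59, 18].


Probabilities: [38/115, 59/115, 18/115] ≈ [0.3304, 0.513, 0.1565]
H = -((38/115)·log₂(38/115) + (59/115)·log₂(59/115) + (18/115)·log₂(18/115))
  = 1.4407 bits

1.4407 bits


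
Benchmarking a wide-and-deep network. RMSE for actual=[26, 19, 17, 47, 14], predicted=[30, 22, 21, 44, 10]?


MSE = 66/5 = 13.2
RMSE = √(66/5) = 3.6332

3.6332


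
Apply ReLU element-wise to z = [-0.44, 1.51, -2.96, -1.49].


ReLU(-0.44) = max(0, -0.44) = 0.0
ReLU(1.51) = max(0, 1.51) = 1.51
ReLU(-2.96) = max(0, -2.96) = 0.0
ReLU(-1.49) = max(0, -1.49) = 0.0
result = [0.0, 1.51, 0.0, 0.0]

[0.0, 1.51, 0.0, 0.0]


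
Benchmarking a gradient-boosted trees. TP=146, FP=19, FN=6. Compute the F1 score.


Precision = 146/165 = 0.8848
Recall = 146/152 = 0.9605
F1 = 2·P·R/(P+R) = 2·TP/(2·TP+FP+FN) = 292/(292+19+6) = 292/317 = 0.9211

0.9211


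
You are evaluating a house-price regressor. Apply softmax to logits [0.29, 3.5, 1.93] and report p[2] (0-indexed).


Exponentials: e^0.29=1.3364, e^3.5=33.1155, e^1.93=6.8895
Sum = 41.3414
Softmax = [0.0323, 0.801, 0.1666]
p[2] = 6.8895/41.3414 = 0.1666

0.1666


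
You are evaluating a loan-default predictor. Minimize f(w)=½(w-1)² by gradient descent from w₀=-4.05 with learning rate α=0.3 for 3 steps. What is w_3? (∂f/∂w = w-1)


step 1: grad = -4.05-1 = -5.05; w = -4.05 - 0.3·(-5.05) = -2.535
step 2: grad = -2.535-1 = -3.535; w = -2.535 - 0.3·(-3.535) = -1.4745
step 3: grad = -1.4745-1 = -2.4745; w = -1.4745 - 0.3·(-2.4745) = -0.73215

-0.73215


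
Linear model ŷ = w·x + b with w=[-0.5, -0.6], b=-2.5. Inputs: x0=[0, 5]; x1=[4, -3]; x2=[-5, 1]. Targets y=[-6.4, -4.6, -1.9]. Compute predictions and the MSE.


ŷ0 = (-0.5)·(0) + (-0.6)·(5) - 2.5 = -5.5
ŷ1 = (-0.5)·(4) + (-0.6)·(-3) - 2.5 = -2.7
ŷ2 = (-0.5)·(-5) + (-0.6)·(1) - 2.5 = -0.6
errors² = [0.81, 3.61, 1.69]
MSE = 6.1100/3 = 2.0367

2.0367


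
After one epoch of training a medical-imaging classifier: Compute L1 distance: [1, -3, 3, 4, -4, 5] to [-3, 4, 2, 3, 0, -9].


d = |1+ 3| + |-3-4| + |3-2| + |4-3| + |-4-0| + |5+ 9|
  = 4 + 7 + 1 + 1 + 4 + 14
  = 31

31


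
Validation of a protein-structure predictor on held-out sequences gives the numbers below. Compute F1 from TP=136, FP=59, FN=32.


Precision = 136/195 = 0.6974
Recall = 136/168 = 0.8095
F1 = 2·P·R/(P+R) = 2·TP/(2·TP+FP+FN) = 272/(272+59+32) = 272/363 = 0.7493

0.7493


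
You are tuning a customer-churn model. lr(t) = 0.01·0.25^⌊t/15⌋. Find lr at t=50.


n_drops = ⌊50/15⌋ = 3
lr = 0.01·0.25^3 = 0.01·0.015625 = 0.00015625

0.00015625


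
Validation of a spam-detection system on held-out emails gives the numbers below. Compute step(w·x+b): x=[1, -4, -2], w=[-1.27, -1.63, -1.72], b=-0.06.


z = (1)·(-1.27) + (-4)·(-1.63) + (-2)·(-1.72) - 0.06
  = 8.63
step(z) = 1 (z≥0)

1


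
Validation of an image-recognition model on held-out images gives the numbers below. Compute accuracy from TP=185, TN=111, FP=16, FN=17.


Accuracy = (TP+TN)/(TP+TN+FP+FN)
= (185+111)/(329)
= 296/329 = 89.97%

89.97%


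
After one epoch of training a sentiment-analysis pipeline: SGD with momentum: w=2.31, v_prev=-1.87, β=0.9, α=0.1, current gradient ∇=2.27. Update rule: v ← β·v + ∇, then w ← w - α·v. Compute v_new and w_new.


v_new = 0.9·-1.87 + 2.27 = -1.683 + 2.27 = 0.587
w_new = 2.31 - 0.1·0.587 = 2.31 - 0.0587 = 2.2513

v_new=0.587, w_new=2.2513


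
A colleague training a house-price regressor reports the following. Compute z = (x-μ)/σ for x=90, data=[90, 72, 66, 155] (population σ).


μ = 95.75, σ = 35.3297
z = (90 - 95.75)/35.3297 = -0.1628

-0.1628


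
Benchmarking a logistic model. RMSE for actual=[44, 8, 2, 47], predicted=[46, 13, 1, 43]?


MSE = 46/4 = 11.5
RMSE = √(46/4) = 3.3912

3.3912


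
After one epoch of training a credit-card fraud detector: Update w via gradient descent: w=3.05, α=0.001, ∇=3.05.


w_new = w - α·∇
= 3.05 - 0.001·3.05
= 3.05 - 0.00305
= 3.04695

3.04695


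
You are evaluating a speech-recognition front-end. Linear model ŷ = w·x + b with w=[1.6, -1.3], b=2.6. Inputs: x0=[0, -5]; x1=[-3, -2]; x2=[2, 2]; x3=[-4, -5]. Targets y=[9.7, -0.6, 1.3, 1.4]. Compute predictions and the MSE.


ŷ0 = (1.6)·(0) + (-1.3)·(-5) + 2.6 = 9.1
ŷ1 = (1.6)·(-3) + (-1.3)·(-2) + 2.6 = 0.4
ŷ2 = (1.6)·(2) + (-1.3)·(2) + 2.6 = 3.2
ŷ3 = (1.6)·(-4) + (-1.3)·(-5) + 2.6 = 2.7
errors² = [0.36, 1.0, 3.61, 1.69]
MSE = 6.6600/4 = 1.665

1.665


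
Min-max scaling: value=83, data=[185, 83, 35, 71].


min=35, max=185
(83-35)/(185-35) = 48/150 = 0.32

0.32


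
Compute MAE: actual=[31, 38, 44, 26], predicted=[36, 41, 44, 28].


Absolute errors: |31-36|=5, |38-41|=3, |44-44|=0, |26-28|=2
Sum = 10
MAE = 10/4 = 5/2

5/2


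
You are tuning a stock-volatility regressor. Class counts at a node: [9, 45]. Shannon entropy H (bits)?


Probabilities: [9/54, 45/54] ≈ [0.1667, 0.8333]
H = -((9/54)·log₂(9/54) + (45/54)·log₂(45/54))
  = 0.65 bits

0.65 bits


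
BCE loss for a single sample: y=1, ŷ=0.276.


BCE = -[y·ln(p) + (1-y)·ln(1-p)]
= -1·ln(0.276) - 0
= -ln(0.276) = 1.2874

1.2874


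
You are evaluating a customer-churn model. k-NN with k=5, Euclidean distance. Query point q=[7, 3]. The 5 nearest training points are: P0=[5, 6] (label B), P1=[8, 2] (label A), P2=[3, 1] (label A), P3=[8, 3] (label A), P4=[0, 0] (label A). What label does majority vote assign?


d(q,P0) = 3.6056  (label B)
d(q,P1) = 1.4142  (label A)
d(q,P2) = 4.4721  (label A)
d(q,P3) = 1.0  (label A)
d(q,P4) = 7.6158  (label A)
Votes: A=4, B=1
Majority → A

A


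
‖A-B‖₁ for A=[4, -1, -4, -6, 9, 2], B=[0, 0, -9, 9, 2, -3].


d = |4-0| + |-1-0| + |-4+ 9| + |-6-9| + |9-2| + |2+ 3|
  = 4 + 1 + 5 + 15 + 7 + 5
  = 37

37


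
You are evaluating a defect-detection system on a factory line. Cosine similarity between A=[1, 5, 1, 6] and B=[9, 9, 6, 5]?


A·B = 1·9 + 5·9 + 1·6 + 6·5 = 90
‖A‖ = √63 = 7.9373, ‖B‖ = √223 = 14.9332
cos = 90/(√63·√223) = 90/√14049 = 0.7593

0.7593


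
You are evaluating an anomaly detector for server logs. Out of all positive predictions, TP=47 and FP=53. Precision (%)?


Precision = TP/(TP+FP)
= 47/(47+53)
= 47/100 = 47.0%

47.0%


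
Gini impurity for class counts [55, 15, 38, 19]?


Probabilities: [55/127, 15/127, 38/127, 19/127] ≈ [0.4331, 0.1181, 0.2992, 0.1496]
Σpᵢ² = (3025 + 225 + 1444 + 361)/127² = 5055/16129
Gini = 1 - Σpᵢ² = 1 - 5055/16129 = 0.6866

0.6866


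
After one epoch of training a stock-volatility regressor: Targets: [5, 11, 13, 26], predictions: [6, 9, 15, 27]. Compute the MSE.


Squared errors: (5-6)²=1, (11-9)²=4, (13-15)²=4, (26-27)²=1
Sum = 10
MSE = 10/4 = 5/2

5/2


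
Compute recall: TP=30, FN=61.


Recall = TP/(TP+FN)
= 30/(30+61)
= 30/91 = 32.97%

32.97%


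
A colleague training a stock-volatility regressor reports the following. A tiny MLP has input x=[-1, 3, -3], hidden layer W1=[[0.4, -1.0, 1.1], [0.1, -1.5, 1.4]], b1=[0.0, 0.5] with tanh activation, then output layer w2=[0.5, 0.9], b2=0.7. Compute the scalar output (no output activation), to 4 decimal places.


z1[0] = (0.4)·(-1) + (-1.0)·(3) + (1.1)·(-3) + 0.0 = -6.7
z1[1] = (0.1)·(-1) + (-1.5)·(3) + (1.4)·(-3) + 0.5 = -8.3
h = tanh(z1) = [-1.0, -1.0]
output = (0.5)·(-1.0) + (0.9)·(-1.0) + 0.7 = -0.7

-0.7


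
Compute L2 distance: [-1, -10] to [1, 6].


d = √((-1-1)² + (-10-6)²)
  = √(4 + 256)
  = √260 = 16.1245

16.1245


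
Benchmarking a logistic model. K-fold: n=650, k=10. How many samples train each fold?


Fold size = 650/10 = 65
Training per fold = 650 - 65 = 585

585


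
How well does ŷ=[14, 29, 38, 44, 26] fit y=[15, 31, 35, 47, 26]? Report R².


ȳ = 30.8
SS_res = Σ(y-ŷ)² = 23
SS_tot = Σ(y-ȳ)² = 552.8
R² = 1 - SS_res/SS_tot = 1 - 0.0416 = 0.9584

0.9584


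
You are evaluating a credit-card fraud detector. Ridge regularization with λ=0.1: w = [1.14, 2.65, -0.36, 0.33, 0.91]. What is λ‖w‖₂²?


‖w‖₂² = (1.14)² + (2.65)² + (-0.36)² + (0.33)² + (0.91)²
     = 1.2996 + 7.0225 + 0.1296 + 0.1089 + 0.8281
     = 9.3887
λ·‖w‖₂² = 0.1·9.3887 = 0.93887

0.93887


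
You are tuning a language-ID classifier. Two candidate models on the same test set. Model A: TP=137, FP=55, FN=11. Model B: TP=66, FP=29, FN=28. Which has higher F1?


Model A: P=137/192=0.7135, R=137/148=0.9257, F1=2PR/(P+R)=2TP/(2TP+FP+FN)=274/340=0.8059
Model B: P=66/95=0.6947, R=66/94=0.7021, F1=2PR/(P+R)=2TP/(2TP+FP+FN)=132/189=0.6984
0.8059 > 0.6984 → Model A

Model A


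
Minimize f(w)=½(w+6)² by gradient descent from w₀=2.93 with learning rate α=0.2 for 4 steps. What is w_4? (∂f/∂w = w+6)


step 1: grad = 2.93+6 = 8.93; w = 2.93 - 0.2·(8.93) = 1.144
step 2: grad = 1.144+6 = 7.144; w = 1.144 - 0.2·(7.144) = -0.2848
step 3: grad = -0.2848+6 = 5.7152; w = -0.2848 - 0.2·(5.7152) = -1.42784
step 4: grad = -1.42784+6 = 4.57216; w = -1.42784 - 0.2·(4.57216) = -2.342272

-2.342272


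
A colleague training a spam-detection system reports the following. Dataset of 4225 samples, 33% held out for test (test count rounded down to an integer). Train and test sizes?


Test = ⌊4225·33/100⌋ = 1394
Train = 4225 - 1394 = 2831

Train: 2831, Test: 1394


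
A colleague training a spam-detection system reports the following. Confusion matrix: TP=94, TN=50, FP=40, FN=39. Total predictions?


Total = TP + TN + FP + FN
= 94 + 50 + 40 + 39
= 223
(Predicted positive: 134, predicted negative: 89)

223


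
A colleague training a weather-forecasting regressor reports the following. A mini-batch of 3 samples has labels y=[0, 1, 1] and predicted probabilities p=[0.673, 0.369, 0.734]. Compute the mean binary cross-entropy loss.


L[0] = -ln(1-0.673) = -ln(0.327) = 1.1178
L[1] = -ln(0.369) = 0.997
L[2] = -ln(0.734) = 0.3092
mean = (1.1178 + 0.997 + 0.3092)/3 = 0.808

0.808


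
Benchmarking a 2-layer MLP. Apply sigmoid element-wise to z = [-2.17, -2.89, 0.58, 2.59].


σ(-2.17) = 1/(1+e^2.17) = 0.1025
σ(-2.89) = 1/(1+e^2.89) = 0.0527
σ(0.58) = 1/(1+e^-0.58) = 0.6411
σ(2.59) = 1/(1+e^-2.59) = 0.9302
result = [0.1025, 0.0527, 0.6411, 0.9302]

[0.1025, 0.0527, 0.6411, 0.9302]


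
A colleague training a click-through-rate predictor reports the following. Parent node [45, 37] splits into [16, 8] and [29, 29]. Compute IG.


Parent = [45, 37], H_parent = 0.9931
H_left = 0.9183 (n=24), H_right = 1 (n=58)
H_children = (24/82)·0.9183 + (58/82)·1 = 0.9761
IG = 0.9931 - 0.9761 = 0.017

0.017


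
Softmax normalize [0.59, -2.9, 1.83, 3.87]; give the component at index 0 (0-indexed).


Exponentials: e^0.59=1.804, e^-2.9=0.055, e^1.83=6.2339, e^3.87=47.9424
Sum = 56.0353
Softmax = [0.0322, 0.001, 0.1112, 0.8556]
p[0] = 1.804/56.0353 = 0.0322

0.0322


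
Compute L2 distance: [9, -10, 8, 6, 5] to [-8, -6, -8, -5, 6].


d = √((9+ 8)² + (-10+ 6)² + (8+ 8)² + (6+ 5)² + (5-6)²)
  = √(289 + 16 + 256 + 121 + 1)
  = √683 = 26.1343

26.1343


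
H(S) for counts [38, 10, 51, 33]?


Probabilities: [38/132, 10/132, 51/132, 33/132] ≈ [0.2879, 0.0758, 0.3864, 0.25]
H = -((38/132)·log₂(38/132) + (10/132)·log₂(10/132) + (51/132)·log₂(51/132) + (33/132)·log₂(33/132))
  = 1.8292 bits

1.8292 bits


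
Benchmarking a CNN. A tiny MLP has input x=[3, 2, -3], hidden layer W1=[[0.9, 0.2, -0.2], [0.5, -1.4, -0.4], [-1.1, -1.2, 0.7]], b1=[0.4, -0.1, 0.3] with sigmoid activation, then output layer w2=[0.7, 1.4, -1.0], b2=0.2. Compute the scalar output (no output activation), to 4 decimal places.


z1[0] = (0.9)·(3) + (0.2)·(2) + (-0.2)·(-3) + 0.4 = 4.1
z1[1] = (0.5)·(3) + (-1.4)·(2) + (-0.4)·(-3) - 0.1 = -0.2
z1[2] = (-1.1)·(3) + (-1.2)·(2) + (0.7)·(-3) + 0.3 = -7.5
h = sigmoid(z1) = [0.9837, 0.4502, 0.0006]
output = (0.7)·(0.9837) + (1.4)·(0.4502) + (-1.0)·(0.0006) + 0.2 = 1.5183

1.5183


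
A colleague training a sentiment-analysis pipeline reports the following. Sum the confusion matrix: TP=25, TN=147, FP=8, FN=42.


Total = TP + TN + FP + FN
= 25 + 147 + 8 + 42
= 222
(Predicted positive: 33, predicted negative: 189)

222


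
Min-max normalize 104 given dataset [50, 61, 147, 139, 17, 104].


min=17, max=147
(104-17)/(147-17) = 87/130 = 0.6692

0.6692


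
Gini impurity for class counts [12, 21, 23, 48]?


Probabilities: [12/104, 21/104, 23/104, 48/104] ≈ [0.1154, 0.2019, 0.2212, 0.4615]
Σpᵢ² = (144 + 441 + 529 + 2304)/104² = 3418/10816
Gini = 1 - Σpᵢ² = 1 - 3418/10816 = 0.684

0.684


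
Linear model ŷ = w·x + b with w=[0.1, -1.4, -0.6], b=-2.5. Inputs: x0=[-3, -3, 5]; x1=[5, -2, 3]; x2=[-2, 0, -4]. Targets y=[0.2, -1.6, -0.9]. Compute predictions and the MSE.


ŷ0 = (0.1)·(-3) + (-1.4)·(-3) + (-0.6)·(5) - 2.5 = -1.6
ŷ1 = (0.1)·(5) + (-1.4)·(-2) + (-0.6)·(3) - 2.5 = -1.0
ŷ2 = (0.1)·(-2) + (-1.4)·(0) + (-0.6)·(-4) - 2.5 = -0.3
errors² = [3.24, 0.36, 0.36]
MSE = 3.9600/3 = 1.32

1.32


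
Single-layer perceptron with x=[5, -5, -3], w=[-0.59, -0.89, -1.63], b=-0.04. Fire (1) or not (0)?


z = (5)·(-0.59) + (-5)·(-0.89) + (-3)·(-1.63) - 0.04
  = 6.35
step(z) = 1 (z≥0)

1


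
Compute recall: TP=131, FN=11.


Recall = TP/(TP+FN)
= 131/(131+11)
= 131/142 = 92.25%

92.25%


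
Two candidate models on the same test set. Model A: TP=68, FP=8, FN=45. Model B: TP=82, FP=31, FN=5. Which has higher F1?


Model A: P=68/76=0.8947, R=68/113=0.6018, F1=2PR/(P+R)=2TP/(2TP+FP+FN)=136/189=0.7196
Model B: P=82/113=0.7257, R=82/87=0.9425, F1=2PR/(P+R)=2TP/(2TP+FP+FN)=164/200=0.82
0.7196 < 0.82 → Model B

Model B


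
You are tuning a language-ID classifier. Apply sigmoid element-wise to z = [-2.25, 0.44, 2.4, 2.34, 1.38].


σ(-2.25) = 1/(1+e^2.25) = 0.0953
σ(0.44) = 1/(1+e^-0.44) = 0.6083
σ(2.4) = 1/(1+e^-2.4) = 0.9168
σ(2.34) = 1/(1+e^-2.34) = 0.9121
σ(1.38) = 1/(1+e^-1.38) = 0.799
result = [0.0953, 0.6083, 0.9168, 0.9121, 0.799]

[0.0953, 0.6083, 0.9168, 0.9121, 0.799]


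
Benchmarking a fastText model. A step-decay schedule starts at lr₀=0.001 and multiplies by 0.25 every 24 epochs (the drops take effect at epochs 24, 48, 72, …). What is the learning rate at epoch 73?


n_drops = ⌊73/24⌋ = 3
lr = 0.001·0.25^3 = 0.001·0.015625 = 0.000015625

0.000015625


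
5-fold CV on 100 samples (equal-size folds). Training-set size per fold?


Fold size = 100/5 = 20
Training per fold = 100 - 20 = 80

80


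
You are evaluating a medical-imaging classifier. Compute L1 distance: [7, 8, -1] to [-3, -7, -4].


d = |7+ 3| + |8+ 7| + |-1+ 4|
  = 10 + 15 + 3
  = 28

28


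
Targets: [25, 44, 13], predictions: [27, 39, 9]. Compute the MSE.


Squared errors: (25-27)²=4, (44-39)²=25, (13-9)²=16
Sum = 45
MSE = 45/3 = 15

15


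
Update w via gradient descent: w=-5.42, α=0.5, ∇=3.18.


w_new = w - α·∇
= -5.42 - 0.5·3.18
= -5.42 - 1.59
= -7.01

-7.01


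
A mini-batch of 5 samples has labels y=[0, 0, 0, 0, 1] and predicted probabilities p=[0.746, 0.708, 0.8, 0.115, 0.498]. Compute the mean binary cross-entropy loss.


L[0] = -ln(1-0.746) = -ln(0.254) = 1.3704
L[1] = -ln(1-0.708) = -ln(0.292) = 1.231
L[2] = -ln(1-0.8) = -ln(0.2) = 1.6094
L[3] = -ln(1-0.115) = -ln(0.885) = 0.1222
L[4] = -ln(0.498) = 0.6972
mean = (1.3704 + 1.231 + 1.6094 + 0.1222 + 0.6972)/5 = 1.006

1.006


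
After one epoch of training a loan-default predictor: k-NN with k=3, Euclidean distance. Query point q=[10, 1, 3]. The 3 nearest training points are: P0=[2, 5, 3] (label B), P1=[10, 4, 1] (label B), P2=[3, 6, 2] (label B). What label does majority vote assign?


d(q,P0) = 8.9443  (label B)
d(q,P1) = 3.6056  (label B)
d(q,P2) = 8.6603  (label B)
Votes: A=0, B=3
Majority → B

B


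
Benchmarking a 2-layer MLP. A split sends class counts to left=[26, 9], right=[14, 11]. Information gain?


Parent = [40, 20], H_parent = 0.9183
H_left = 0.8224 (n=35), H_right = 0.9896 (n=25)
H_children = (35/60)·0.8224 + (25/60)·0.9896 = 0.8921
IG = 0.9183 - 0.8921 = 0.0262

0.0262


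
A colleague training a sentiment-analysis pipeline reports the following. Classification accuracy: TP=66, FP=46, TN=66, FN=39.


Accuracy = (TP+TN)/(TP+TN+FP+FN)
= (66+66)/(217)
= 132/217 = 60.83%

60.83%


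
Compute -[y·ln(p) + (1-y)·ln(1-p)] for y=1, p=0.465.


BCE = -[y·ln(p) + (1-y)·ln(1-p)]
= -1·ln(0.465) - 0
= -ln(0.465) = 0.7657

0.7657


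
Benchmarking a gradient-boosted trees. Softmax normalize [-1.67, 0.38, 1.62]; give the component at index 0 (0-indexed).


Exponentials: e^-1.67=0.1882, e^0.38=1.4623, e^1.62=5.0531
Sum = 6.7036
Softmax = [0.0281, 0.2181, 0.7538]
p[0] = 0.1882/6.7036 = 0.0281

0.0281


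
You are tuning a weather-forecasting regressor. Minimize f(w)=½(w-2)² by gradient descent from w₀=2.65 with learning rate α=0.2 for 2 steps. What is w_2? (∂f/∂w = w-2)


step 1: grad = 2.65-2 = 0.65; w = 2.65 - 0.2·(0.65) = 2.52
step 2: grad = 2.52-2 = 0.52; w = 2.52 - 0.2·(0.52) = 2.416

2.416


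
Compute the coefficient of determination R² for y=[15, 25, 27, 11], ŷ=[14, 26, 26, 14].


ȳ = 19.5
SS_res = Σ(y-ŷ)² = 12
SS_tot = Σ(y-ȳ)² = 179
R² = 1 - SS_res/SS_tot = 1 - 0.067 = 0.933

0.933


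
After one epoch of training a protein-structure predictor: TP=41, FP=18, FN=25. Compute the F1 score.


Precision = 41/59 = 0.6949
Recall = 41/66 = 0.6212
F1 = 2·P·R/(P+R) = 2·TP/(2·TP+FP+FN) = 82/(82+18+25) = 82/125 = 0.656

0.656


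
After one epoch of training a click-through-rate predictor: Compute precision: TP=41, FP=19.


Precision = TP/(TP+FP)
= 41/(41+19)
= 41/60 = 68.33%

68.33%


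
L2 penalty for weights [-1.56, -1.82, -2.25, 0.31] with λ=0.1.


‖w‖₂² = (-1.56)² + (-1.82)² + (-2.25)² + (0.31)²
     = 2.4336 + 3.3124 + 5.0625 + 0.0961
     = 10.9046
λ·‖w‖₂² = 0.1·10.9046 = 1.09046

1.09046


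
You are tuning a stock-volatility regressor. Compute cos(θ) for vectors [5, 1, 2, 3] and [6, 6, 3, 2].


A·B = 5·6 + 1·6 + 2·3 + 3·2 = 48
‖A‖ = √39 = 6.245, ‖B‖ = √85 = 9.2195
cos = 48/(√39·√85) = 48/√3315 = 0.8337

0.8337


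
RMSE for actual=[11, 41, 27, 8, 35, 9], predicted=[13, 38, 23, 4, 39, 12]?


MSE = 70/6 = 11.6667
RMSE = √(70/6) = 3.4157

3.4157


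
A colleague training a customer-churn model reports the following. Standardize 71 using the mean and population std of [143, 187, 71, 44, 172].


μ = 123.4, σ = 56.2871
z = (71 - 123.4)/56.2871 = -0.9309

-0.9309


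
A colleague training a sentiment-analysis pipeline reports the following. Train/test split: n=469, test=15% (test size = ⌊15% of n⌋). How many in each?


Test = ⌊469·15/100⌋ = 70
Train = 469 - 70 = 399

Train: 399, Test: 70


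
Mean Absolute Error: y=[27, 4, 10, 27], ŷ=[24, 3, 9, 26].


Absolute errors: |27-24|=3, |4-3|=1, |10-9|=1, |27-26|=1
Sum = 6
MAE = 6/4 = 3/2

3/2


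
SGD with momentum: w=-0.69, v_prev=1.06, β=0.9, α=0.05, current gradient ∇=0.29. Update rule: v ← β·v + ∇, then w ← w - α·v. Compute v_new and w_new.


v_new = 0.9·1.06 + 0.29 = 0.954 + 0.29 = 1.244
w_new = -0.69 - 0.05·1.244 = -0.69 - 0.0622 = -0.7522

v_new=1.244, w_new=-0.7522


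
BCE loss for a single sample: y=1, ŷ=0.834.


BCE = -[y·ln(p) + (1-y)·ln(1-p)]
= -1·ln(0.834) - 0
= -ln(0.834) = 0.1815

0.1815


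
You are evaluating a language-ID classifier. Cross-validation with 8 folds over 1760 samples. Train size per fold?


Fold size = 1760/8 = 220
Training per fold = 1760 - 220 = 1540

1540


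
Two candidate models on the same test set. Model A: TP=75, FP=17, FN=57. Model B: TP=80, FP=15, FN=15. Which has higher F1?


Model A: P=75/92=0.8152, R=75/132=0.5682, F1=2PR/(P+R)=2TP/(2TP+FP+FN)=150/224=0.6696
Model B: P=80/95=0.8421, R=80/95=0.8421, F1=2PR/(P+R)=2TP/(2TP+FP+FN)=160/190=0.8421
0.6696 < 0.8421 → Model B

Model B


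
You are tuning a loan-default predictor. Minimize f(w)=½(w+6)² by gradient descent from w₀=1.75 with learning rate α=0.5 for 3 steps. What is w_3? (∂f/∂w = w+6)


step 1: grad = 1.75+6 = 7.75; w = 1.75 - 0.5·(7.75) = -2.125
step 2: grad = -2.125+6 = 3.875; w = -2.125 - 0.5·(3.875) = -4.0625
step 3: grad = -4.0625+6 = 1.9375; w = -4.0625 - 0.5·(1.9375) = -5.03125

-5.03125


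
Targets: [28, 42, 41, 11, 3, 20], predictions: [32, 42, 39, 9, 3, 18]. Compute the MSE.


Squared errors: (28-32)²=16, (42-42)²=0, (41-39)²=4, (11-9)²=4, (3-3)²=0, (20-18)²=4
Sum = 28
MSE = 28/6 = 14/3

14/3


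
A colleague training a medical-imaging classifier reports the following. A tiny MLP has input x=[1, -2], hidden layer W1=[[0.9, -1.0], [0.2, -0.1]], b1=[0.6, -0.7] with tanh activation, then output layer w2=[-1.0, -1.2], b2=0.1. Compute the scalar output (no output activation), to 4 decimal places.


z1[0] = (0.9)·(1) + (-1.0)·(-2) + 0.6 = 3.5
z1[1] = (0.2)·(1) + (-0.1)·(-2) - 0.7 = -0.3
h = tanh(z1) = [0.9982, -0.2913]
output = (-1.0)·(0.9982) + (-1.2)·(-0.2913) + 0.1 = -0.5486

-0.5486


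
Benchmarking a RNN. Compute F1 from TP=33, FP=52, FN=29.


Precision = 33/85 = 0.3882
Recall = 33/62 = 0.5323
F1 = 2·P·R/(P+R) = 2·TP/(2·TP+FP+FN) = 66/(66+52+29) = 66/147 = 0.449

0.449


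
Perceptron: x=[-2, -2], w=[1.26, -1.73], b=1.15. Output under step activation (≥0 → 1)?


z = (-2)·(1.26) + (-2)·(-1.73) + 1.15
  = 2.09
step(z) = 1 (z≥0)

1


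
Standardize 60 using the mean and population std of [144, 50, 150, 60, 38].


μ = 88.4, σ = 48.3884
z = (60 - 88.4)/48.3884 = -0.5869

-0.5869


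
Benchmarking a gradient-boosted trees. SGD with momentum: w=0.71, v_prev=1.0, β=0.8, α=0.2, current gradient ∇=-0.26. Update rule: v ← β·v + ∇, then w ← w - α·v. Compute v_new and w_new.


v_new = 0.8·1.0 - 0.26 = 0.8 - 0.26 = 0.54
w_new = 0.71 - 0.2·0.54 = 0.71 - 0.108 = 0.602

v_new=0.54, w_new=0.602


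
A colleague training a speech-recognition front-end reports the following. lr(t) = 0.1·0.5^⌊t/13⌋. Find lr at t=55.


n_drops = ⌊55/13⌋ = 4
lr = 0.1·0.5^4 = 0.1·0.0625 = 0.00625

0.00625


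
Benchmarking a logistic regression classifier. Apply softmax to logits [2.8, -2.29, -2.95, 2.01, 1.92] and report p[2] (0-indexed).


Exponentials: e^2.8=16.4446, e^-2.29=0.1013, e^-2.95=0.0523, e^2.01=7.4633, e^1.92=6.821
Sum = 30.8825
Softmax = [0.5325, 0.0033, 0.0017, 0.2417, 0.2209]
p[2] = 0.0523/30.8825 = 0.0017

0.0017


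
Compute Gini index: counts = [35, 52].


Probabilities: [35/87, 52/87] ≈ [0.4023, 0.5977]
Σpᵢ² = (1225 + 2704)/87² = 3929/7569
Gini = 1 - Σpᵢ² = 1 - 3929/7569 = 0.4809

0.4809


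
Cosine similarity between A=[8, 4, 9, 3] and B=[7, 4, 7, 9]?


A·B = 8·7 + 4·4 + 9·7 + 3·9 = 162
‖A‖ = √170 = 13.0384, ‖B‖ = √195 = 13.9642
cos = 162/(√170·√195) = 162/√33150 = 0.8898

0.8898


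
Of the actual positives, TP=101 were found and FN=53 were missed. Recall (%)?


Recall = TP/(TP+FN)
= 101/(101+53)
= 101/154 = 65.58%

65.58%


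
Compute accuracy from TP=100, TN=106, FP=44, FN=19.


Accuracy = (TP+TN)/(TP+TN+FP+FN)
= (100+106)/(269)
= 206/269 = 76.58%

76.58%


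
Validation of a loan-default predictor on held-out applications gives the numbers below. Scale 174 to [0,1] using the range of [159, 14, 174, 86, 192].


min=14, max=192
(174-14)/(192-14) = 160/178 = 0.8989

0.8989


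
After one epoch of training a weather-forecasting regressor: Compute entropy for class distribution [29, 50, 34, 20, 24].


Probabilities: [29/157, 50/157, 34/157, 20/157, 24/157] ≈ [0.1847, 0.3185, 0.2166, 0.1274, 0.1529]
H = -((29/157)·log₂(29/157) + (50/157)·log₂(50/157) + (34/157)·log₂(34/157) + (20/157)·log₂(20/157) + (24/157)·log₂(24/157))
  = 2.2467 bits

2.2467 bits


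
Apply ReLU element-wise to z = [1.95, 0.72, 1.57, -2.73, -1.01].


ReLU(1.95) = max(0, 1.95) = 1.95
ReLU(0.72) = max(0, 0.72) = 0.72
ReLU(1.57) = max(0, 1.57) = 1.57
ReLU(-2.73) = max(0, -2.73) = 0.0
ReLU(-1.01) = max(0, -1.01) = 0.0
result = [1.95, 0.72, 1.57, 0.0, 0.0]

[1.95, 0.72, 1.57, 0.0, 0.0]


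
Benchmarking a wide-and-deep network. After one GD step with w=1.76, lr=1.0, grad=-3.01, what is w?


w_new = w - α·∇
= 1.76 - 1.0·-3.01
= 1.76 + 3.01
= 4.77

4.77


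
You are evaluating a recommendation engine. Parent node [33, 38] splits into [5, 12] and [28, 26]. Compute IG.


Parent = [33, 38], H_parent = 0.9964
H_left = 0.874 (n=17), H_right = 0.999 (n=54)
H_children = (17/71)·0.874 + (54/71)·0.999 = 0.9691
IG = 0.9964 - 0.9691 = 0.0273

0.0273
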